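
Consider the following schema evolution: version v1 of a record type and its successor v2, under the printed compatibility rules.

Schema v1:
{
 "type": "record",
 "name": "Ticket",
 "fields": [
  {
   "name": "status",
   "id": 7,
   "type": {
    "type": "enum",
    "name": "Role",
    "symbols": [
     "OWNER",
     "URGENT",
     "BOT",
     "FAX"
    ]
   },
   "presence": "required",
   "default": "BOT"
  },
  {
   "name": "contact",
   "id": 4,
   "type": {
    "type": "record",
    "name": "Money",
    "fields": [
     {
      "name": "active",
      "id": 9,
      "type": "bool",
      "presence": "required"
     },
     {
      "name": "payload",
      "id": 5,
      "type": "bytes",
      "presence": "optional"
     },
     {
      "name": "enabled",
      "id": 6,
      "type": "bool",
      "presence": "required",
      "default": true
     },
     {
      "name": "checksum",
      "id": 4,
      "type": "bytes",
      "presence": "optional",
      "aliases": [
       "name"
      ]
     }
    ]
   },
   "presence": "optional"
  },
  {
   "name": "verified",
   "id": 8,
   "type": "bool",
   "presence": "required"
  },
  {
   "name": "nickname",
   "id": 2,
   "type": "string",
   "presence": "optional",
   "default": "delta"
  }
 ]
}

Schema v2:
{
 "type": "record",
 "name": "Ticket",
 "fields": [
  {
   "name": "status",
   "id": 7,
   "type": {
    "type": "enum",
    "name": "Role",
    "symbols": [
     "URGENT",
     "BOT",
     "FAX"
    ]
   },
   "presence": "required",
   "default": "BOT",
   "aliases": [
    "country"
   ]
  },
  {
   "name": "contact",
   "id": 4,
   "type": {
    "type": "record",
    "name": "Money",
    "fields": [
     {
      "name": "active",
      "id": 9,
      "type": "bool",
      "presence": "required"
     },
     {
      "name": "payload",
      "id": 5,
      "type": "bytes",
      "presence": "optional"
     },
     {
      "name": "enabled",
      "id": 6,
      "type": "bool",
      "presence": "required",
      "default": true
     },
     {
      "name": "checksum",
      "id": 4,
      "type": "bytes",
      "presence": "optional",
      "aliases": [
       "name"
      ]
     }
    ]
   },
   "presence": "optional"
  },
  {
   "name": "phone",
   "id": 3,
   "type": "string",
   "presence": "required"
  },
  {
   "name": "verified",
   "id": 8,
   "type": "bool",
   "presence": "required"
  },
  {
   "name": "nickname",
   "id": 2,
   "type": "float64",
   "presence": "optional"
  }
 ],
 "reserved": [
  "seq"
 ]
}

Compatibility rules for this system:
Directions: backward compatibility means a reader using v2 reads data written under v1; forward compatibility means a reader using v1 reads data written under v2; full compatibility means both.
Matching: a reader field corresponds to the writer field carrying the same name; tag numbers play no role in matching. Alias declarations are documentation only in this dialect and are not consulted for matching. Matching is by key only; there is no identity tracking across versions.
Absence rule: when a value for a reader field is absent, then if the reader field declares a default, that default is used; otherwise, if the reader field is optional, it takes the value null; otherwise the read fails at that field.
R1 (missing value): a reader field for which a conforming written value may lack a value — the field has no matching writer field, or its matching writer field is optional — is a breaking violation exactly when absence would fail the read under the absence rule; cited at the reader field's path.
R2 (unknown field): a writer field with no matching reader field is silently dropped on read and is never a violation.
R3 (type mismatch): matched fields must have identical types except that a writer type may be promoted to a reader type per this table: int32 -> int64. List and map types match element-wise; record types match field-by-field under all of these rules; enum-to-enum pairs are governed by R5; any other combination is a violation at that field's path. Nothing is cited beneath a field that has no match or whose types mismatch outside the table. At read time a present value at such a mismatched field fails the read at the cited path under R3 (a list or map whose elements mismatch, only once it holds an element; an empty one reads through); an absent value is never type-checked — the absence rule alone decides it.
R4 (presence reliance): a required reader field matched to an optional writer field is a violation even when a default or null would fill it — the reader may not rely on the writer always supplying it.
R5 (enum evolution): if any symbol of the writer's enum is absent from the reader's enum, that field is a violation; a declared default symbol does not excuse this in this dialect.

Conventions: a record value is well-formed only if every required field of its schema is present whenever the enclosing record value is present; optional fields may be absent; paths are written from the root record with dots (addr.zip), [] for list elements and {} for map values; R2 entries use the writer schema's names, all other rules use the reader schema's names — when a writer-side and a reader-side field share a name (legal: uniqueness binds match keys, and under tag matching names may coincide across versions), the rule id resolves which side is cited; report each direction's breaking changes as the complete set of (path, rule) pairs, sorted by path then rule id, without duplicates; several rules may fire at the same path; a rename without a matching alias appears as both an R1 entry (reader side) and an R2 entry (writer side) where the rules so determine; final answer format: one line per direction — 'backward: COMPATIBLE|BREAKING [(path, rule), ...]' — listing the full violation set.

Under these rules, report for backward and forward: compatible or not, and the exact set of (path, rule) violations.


the writer's type comes first in each Ticket pair
backward pass over Ticket, reader schema v2, writer schema v1:
  Role -> Role, writer required: status aligns to status
  Money -> Money, writer optional: contact aligns to contact
  no writer field matches reader phone
  bool -> bool, writer required: verified aligns to verified
  string -> float64, writer optional: nickname aligns to nickname
  bool -> bool, writer required: contact.active aligns to contact.active
  bytes -> bytes, writer optional: contact.payload aligns to contact.payload
  bool -> bool, writer required: contact.enabled aligns to contact.enabled
  bytes -> bytes, writer optional: contact.checksum aligns to contact.checksum
  R3 fires at nickname
  R1 fires at phone
  R5 fires at status
  => backward: BREAKING (3)
forward pass over Ticket, reader schema v1, writer schema v2:
  Role -> Role, writer required: status aligns to status
  Money -> Money, writer optional: contact aligns to contact
  bool -> bool, writer required: verified aligns to verified
  float64 -> string, writer optional: nickname aligns to nickname
  writer phone: unknown to reader
  bool -> bool, writer required: contact.active aligns to contact.active
  bytes -> bytes, writer optional: contact.payload aligns to contact.payload
  bool -> bool, writer required: contact.enabled aligns to contact.enabled
  bytes -> bytes, writer optional: contact.checksum aligns to contact.checksum
  R3 fires at nickname
  => forward: BREAKING (1)

backward: BREAKING [(nickname, R3), (phone, R1), (status, R5)]; forward: BREAKING [(nickname, R3)]


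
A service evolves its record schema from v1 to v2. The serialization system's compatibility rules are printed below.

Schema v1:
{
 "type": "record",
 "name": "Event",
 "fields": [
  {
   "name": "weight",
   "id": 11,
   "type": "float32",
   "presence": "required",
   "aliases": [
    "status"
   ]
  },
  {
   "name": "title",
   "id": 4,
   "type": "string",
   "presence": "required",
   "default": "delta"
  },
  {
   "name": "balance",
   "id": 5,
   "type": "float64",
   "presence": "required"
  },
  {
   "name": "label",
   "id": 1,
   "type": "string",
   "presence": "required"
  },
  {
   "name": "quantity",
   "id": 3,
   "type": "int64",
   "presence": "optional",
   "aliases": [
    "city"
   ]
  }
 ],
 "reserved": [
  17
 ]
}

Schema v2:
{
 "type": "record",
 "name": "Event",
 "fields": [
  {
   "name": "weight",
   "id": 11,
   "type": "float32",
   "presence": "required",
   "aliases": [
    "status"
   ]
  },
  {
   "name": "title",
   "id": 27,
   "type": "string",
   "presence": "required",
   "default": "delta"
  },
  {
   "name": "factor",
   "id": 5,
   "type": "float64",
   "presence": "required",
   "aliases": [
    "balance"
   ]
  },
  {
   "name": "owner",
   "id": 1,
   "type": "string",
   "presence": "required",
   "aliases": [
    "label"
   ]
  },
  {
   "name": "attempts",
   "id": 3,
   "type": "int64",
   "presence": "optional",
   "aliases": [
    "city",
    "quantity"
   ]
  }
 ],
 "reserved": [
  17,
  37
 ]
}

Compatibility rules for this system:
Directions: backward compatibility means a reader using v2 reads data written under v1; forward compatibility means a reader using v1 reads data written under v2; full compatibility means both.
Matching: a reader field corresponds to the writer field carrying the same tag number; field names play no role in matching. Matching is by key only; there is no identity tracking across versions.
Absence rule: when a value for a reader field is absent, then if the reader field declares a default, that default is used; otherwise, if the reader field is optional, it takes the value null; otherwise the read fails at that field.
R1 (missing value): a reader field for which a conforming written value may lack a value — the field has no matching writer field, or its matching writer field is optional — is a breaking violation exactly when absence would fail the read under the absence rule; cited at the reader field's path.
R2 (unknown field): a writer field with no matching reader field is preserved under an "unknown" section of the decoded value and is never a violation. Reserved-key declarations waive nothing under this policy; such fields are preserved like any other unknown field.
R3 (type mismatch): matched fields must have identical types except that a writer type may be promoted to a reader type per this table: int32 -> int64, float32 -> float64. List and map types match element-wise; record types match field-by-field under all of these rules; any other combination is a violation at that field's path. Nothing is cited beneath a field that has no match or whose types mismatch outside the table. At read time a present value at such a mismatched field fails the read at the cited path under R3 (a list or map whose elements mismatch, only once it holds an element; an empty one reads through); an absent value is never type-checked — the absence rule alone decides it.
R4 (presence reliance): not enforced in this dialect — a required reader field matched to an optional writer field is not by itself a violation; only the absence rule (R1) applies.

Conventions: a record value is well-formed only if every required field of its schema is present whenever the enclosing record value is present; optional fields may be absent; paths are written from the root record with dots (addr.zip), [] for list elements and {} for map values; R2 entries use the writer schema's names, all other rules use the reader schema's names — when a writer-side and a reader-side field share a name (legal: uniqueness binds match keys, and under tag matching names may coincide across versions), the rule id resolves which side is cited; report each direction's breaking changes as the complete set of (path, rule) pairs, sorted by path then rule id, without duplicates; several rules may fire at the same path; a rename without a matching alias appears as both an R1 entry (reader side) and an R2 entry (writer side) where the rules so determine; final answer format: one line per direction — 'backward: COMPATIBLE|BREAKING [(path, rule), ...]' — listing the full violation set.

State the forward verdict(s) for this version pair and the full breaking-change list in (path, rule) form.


forward: COMPATIBLE []

arrows below run writer -> reader for Event
forward analysis of Event with v1 as reader and v2 as writer:
  weight: paired with writer weight (float32 -> float32; writer required)
  no writer field matches reader title
  balance: paired with writer factor (float64 -> float64; writer required)
  label: paired with writer owner (string -> string; writer required)
  quantity: paired with writer attempts (int64 -> int64; writer optional)
  writer title: unknown to reader
  => forward: COMPATIBLE
ruling out the remaining Event differences:
  renamed field balance to factor in record Event (alias balance declared on the renamed field) -> inert for the asked Event verdict: nothing fires
  field title in record Event: tag 4 changed to 27 -> inert for the asked Event verdict: nothing fires
  renamed field label to owner in record Event (alias label declared on the renamed field) -> inert for the asked Event verdict: nothing fires
  renamed field quantity to attempts in record Event (alias quantity declared on the renamed field) -> inert for the asked Event verdict: nothing fires


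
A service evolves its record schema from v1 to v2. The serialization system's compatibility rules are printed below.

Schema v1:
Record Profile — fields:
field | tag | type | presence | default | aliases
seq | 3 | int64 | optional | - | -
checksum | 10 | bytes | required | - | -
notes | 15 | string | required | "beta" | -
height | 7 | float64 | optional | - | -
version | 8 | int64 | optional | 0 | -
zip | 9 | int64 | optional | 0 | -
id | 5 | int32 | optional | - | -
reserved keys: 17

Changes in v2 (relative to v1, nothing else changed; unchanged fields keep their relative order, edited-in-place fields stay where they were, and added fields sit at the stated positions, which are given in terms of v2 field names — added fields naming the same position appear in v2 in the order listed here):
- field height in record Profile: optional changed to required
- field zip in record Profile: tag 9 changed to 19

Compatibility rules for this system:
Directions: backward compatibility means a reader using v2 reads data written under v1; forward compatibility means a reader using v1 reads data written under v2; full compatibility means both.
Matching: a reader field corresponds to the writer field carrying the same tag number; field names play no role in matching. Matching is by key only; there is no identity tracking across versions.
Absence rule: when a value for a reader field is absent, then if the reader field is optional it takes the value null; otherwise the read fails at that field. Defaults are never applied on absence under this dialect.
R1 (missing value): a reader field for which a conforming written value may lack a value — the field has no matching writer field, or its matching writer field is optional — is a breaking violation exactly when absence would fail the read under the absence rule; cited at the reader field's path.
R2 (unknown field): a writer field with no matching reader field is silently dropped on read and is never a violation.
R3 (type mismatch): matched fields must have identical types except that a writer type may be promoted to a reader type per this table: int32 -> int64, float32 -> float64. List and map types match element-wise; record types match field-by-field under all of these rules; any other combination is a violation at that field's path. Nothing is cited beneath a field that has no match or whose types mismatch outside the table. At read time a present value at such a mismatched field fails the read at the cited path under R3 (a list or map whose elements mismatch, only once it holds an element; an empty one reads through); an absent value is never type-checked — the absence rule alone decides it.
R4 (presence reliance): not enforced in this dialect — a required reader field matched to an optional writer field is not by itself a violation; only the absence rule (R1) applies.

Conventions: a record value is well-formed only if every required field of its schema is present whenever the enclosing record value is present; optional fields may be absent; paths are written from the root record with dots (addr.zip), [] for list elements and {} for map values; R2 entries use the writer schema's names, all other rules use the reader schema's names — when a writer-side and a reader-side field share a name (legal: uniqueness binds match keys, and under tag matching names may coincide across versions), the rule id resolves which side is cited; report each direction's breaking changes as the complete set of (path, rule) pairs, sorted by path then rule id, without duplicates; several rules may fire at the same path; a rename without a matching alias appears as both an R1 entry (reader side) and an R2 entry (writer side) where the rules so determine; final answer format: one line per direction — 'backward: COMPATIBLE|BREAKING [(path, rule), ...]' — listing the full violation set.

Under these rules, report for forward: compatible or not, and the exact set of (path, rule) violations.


forward: COMPATIBLE []

arrows below run writer -> reader for Profile
forward on Profile — v1 reading data written by v2:
  seq <- seq (int64 -> int64, writer optional)
  checksum <- checksum (bytes -> bytes, writer required)
  notes <- notes (string -> string, writer required)
  height <- height (float64 -> float64, writer required)
  version <- version (int64 -> int64, writer optional)
  no writer field matches reader zip
  id <- id (int32 -> int32, writer optional)
  writer field zip has no reader counterpart
  => no violations; forward on Profile: COMPATIBLE
diffs on Profile not affecting the asked answer:
  field height in record Profile: optional changed to required -> fires only in the backward direction of Profile, which is not asked here
  field zip in record Profile: tag 9 changed to 19 -> inert for the asked Profile verdict: nothing fires


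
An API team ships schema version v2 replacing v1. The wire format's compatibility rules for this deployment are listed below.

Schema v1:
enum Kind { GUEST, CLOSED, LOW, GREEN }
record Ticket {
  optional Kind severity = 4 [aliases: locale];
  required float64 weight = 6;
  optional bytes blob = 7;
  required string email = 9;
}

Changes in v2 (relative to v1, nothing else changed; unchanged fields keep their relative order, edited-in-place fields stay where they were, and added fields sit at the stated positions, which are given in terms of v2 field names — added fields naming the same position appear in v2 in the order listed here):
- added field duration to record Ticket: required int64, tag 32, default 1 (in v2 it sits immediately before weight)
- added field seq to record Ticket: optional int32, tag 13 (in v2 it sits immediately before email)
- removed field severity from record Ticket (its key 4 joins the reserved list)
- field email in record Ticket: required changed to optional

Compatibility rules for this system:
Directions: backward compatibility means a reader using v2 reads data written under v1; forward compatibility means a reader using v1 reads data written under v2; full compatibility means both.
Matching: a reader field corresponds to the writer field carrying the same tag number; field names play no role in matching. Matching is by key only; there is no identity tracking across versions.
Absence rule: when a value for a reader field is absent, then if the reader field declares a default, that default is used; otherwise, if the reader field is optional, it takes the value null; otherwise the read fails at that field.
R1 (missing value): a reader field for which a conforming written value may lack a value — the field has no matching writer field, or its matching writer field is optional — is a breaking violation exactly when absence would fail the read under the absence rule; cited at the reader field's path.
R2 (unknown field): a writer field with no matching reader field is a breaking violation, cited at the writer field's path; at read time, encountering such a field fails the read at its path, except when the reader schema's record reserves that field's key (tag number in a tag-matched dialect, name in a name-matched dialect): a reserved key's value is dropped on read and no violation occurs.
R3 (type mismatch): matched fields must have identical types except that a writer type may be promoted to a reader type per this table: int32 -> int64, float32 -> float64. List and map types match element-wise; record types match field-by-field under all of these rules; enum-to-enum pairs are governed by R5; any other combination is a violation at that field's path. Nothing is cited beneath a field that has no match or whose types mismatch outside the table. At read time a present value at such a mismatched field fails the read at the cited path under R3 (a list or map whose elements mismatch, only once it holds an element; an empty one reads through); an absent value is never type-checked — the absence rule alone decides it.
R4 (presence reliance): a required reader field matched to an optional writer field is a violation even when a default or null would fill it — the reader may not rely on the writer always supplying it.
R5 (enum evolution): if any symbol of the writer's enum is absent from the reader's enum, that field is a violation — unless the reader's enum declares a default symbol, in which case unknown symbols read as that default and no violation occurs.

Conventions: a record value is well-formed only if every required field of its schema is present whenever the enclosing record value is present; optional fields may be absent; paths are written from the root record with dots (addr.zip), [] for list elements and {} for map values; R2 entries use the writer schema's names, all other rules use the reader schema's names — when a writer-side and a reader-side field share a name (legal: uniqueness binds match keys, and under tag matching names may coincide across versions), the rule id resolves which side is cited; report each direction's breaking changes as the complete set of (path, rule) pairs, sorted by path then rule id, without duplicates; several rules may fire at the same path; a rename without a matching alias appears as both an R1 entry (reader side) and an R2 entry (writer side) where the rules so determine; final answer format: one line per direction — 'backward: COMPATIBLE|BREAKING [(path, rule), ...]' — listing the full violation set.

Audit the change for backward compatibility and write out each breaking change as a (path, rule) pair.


backward: COMPATIBLE []

each type pair in Ticket: writer, then reader
backward for Ticket (reader v2, writer v1):
  duration: no writer match
  weight: float64 -> float64, writer required; from weight
  blob: bytes -> bytes, writer optional; from blob
  seq: no writer match
  email: string -> string, writer required; from email
  severity (writer side), unknown to reader
  => backward verdict for Ticket: COMPATIBLE, no violations
remaining Ticket differences; none change what is asked:
  added field seq to record Ticket: optional int32, tag 13 (in v2 it sits immediately before email) -> fires only in the forward direction of Ticket, which is not asked here
  added field duration to record Ticket: required int64, tag 32, default 1 (in v2 it sits immediately before weight) -> fires only in the forward direction of Ticket, which is not asked here
  removed field severity from record Ticket (its key 4 joins the reserved list) -> fires no rule on Ticket, leaving the asked answer as it is
  field email in record Ticket: required changed to optional -> fires only in the forward direction of Ticket, which is not asked here


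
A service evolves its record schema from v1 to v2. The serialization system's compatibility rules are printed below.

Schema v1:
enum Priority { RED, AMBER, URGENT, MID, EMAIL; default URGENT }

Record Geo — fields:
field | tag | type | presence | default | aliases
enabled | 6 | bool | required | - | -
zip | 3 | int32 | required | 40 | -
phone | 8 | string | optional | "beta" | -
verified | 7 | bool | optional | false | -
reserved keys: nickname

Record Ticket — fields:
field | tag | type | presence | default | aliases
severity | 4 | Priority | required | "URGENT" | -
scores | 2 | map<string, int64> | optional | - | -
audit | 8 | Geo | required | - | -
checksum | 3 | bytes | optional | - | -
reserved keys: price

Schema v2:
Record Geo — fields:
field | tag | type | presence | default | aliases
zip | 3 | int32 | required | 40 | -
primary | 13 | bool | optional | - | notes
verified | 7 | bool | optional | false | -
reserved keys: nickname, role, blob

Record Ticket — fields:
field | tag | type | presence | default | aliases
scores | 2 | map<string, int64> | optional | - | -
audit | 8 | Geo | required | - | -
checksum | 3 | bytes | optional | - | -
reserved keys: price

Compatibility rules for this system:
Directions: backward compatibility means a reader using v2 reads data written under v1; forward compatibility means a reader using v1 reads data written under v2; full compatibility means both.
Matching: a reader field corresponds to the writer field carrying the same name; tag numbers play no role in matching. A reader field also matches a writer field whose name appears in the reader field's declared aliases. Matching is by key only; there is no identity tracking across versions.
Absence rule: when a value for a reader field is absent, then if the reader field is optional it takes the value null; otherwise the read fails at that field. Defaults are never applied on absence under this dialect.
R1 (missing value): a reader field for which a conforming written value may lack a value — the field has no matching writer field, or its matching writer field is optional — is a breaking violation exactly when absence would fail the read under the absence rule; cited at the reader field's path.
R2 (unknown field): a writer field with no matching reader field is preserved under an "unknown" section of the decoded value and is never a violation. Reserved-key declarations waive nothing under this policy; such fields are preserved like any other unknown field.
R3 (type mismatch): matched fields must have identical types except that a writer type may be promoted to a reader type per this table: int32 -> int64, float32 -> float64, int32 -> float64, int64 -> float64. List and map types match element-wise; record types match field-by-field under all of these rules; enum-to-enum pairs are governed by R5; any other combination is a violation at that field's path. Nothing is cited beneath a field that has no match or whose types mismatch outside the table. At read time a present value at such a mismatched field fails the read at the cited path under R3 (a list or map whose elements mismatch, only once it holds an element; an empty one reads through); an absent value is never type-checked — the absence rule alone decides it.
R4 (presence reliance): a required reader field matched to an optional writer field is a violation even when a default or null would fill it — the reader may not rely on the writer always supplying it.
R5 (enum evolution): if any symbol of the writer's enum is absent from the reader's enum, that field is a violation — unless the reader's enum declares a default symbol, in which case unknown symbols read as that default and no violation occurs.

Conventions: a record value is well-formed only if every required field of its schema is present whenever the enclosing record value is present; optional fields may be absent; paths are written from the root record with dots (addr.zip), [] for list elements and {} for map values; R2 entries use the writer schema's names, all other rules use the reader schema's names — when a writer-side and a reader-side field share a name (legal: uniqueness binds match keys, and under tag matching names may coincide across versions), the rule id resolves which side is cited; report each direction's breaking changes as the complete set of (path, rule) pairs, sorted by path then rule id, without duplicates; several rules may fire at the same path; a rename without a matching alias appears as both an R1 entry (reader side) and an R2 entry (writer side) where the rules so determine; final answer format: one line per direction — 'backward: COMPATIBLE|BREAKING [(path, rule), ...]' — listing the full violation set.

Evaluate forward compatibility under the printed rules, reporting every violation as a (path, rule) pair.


forward: BREAKING [(audit.enabled, R1), (severity, R1)]

each type pair in Ticket: writer, then reader
forward on Ticket — v1 reading data written by v2:
  severity: no writer match
  writer optional, map<string, int64> -> map<string, int64>: reader scores maps from writer scores
  writer required, Geo -> Geo: reader audit maps from writer audit
  writer optional, bytes -> bytes: reader checksum maps from writer checksum
  audit.enabled: no writer match
  writer required, int32 -> int32: reader audit.zip maps from writer audit.zip
  audit.phone: no writer match
  writer optional, bool -> bool: reader audit.verified maps from writer audit.verified
  audit.primary (writer side), unknown to reader
  rule R1 violated at audit.enabled
  rule R1 violated at severity
  => 2 violation(s): forward is BREAKING for Ticket
the rest of the Ticket diff is inert for this question:
  removed field phone from record Geo -> inert for the asked Ticket verdict: nothing fires
  added field primary to record Geo: optional bool, tag 13 (in v2 it sits immediately before verified) -> inert for the asked Ticket verdict: nothing fires


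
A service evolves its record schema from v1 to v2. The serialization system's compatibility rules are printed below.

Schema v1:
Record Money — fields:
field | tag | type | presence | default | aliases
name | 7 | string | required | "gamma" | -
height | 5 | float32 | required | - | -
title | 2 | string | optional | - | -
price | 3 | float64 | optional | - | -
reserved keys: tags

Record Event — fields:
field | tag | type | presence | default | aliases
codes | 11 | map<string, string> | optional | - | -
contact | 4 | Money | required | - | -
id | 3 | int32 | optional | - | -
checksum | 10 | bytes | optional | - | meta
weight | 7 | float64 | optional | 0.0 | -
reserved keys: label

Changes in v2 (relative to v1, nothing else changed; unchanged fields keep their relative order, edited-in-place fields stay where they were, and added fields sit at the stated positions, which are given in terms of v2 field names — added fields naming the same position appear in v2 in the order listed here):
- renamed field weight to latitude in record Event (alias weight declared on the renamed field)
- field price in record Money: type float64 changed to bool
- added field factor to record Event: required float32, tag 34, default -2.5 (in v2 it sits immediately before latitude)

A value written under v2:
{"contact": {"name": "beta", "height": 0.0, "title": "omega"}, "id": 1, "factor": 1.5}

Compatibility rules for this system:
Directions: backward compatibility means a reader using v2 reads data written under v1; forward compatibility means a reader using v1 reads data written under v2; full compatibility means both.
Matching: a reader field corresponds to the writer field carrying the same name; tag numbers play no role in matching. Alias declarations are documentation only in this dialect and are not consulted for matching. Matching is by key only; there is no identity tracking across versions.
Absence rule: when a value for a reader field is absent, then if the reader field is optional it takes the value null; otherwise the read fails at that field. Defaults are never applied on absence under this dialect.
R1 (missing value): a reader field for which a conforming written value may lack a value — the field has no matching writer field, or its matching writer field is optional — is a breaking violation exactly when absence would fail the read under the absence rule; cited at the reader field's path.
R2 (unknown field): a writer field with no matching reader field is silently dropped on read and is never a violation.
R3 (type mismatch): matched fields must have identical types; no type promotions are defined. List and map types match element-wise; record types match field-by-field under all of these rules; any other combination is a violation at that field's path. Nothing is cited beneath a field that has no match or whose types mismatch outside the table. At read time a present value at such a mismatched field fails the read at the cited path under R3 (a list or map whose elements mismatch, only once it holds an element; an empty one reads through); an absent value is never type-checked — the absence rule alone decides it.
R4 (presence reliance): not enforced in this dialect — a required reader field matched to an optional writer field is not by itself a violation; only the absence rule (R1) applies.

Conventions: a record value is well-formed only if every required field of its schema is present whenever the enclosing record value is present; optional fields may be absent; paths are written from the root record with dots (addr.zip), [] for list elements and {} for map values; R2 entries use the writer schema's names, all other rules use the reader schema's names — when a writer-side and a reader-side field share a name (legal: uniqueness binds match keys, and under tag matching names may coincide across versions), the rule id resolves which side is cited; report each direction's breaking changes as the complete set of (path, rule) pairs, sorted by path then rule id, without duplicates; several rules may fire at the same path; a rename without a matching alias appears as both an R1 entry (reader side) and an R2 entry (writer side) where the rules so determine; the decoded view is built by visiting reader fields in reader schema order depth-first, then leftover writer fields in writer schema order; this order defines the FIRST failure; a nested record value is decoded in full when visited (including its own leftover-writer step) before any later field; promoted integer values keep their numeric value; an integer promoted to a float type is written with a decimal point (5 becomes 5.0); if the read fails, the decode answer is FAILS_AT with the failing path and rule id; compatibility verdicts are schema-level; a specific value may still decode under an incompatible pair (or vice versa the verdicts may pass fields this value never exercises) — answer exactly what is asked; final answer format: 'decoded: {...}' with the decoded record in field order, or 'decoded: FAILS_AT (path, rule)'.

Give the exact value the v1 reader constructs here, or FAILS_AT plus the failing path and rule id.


decoded: {"codes": null, "contact": {"name": "beta", "height": 0.0, "title": "omega", "price": null}, "id": 1, "checksum": null, "weight": null}

arrows below run writer -> reader for Event
decoding the Event value with the v1 reader:
  codes := null (absent, optional -> null)
  contact.name := "beta"
  contact.height := 0.0
  contact.title := "omega"
  contact.price := null (absent, optional -> null)
  id := 1
  checksum := null (absent, optional -> null)
  weight := null (absent, optional -> null)
  writer factor: unknown -> dropped
  => decoded: {"codes": null, "contact": {"name": "beta", "height": 0.0, "title": "omega", "price": null}, "id": 1, "checksum": null, "weight": null}
ruling out the remaining Event differences:
  renamed field weight to latitude in record Event (alias weight declared on the renamed field) -> no rule fires on it and the decoded Event view is identical with or without it
  field price in record Money: type float64 changed to bool -> changes Event's schema-level verdicts only — the decode of this value is the same
  added field factor to record Event: required float32, tag 34, default -2.5 (in v2 it sits immediately before latitude) -> changes Event's schema-level verdicts only — the decode of this value is the same


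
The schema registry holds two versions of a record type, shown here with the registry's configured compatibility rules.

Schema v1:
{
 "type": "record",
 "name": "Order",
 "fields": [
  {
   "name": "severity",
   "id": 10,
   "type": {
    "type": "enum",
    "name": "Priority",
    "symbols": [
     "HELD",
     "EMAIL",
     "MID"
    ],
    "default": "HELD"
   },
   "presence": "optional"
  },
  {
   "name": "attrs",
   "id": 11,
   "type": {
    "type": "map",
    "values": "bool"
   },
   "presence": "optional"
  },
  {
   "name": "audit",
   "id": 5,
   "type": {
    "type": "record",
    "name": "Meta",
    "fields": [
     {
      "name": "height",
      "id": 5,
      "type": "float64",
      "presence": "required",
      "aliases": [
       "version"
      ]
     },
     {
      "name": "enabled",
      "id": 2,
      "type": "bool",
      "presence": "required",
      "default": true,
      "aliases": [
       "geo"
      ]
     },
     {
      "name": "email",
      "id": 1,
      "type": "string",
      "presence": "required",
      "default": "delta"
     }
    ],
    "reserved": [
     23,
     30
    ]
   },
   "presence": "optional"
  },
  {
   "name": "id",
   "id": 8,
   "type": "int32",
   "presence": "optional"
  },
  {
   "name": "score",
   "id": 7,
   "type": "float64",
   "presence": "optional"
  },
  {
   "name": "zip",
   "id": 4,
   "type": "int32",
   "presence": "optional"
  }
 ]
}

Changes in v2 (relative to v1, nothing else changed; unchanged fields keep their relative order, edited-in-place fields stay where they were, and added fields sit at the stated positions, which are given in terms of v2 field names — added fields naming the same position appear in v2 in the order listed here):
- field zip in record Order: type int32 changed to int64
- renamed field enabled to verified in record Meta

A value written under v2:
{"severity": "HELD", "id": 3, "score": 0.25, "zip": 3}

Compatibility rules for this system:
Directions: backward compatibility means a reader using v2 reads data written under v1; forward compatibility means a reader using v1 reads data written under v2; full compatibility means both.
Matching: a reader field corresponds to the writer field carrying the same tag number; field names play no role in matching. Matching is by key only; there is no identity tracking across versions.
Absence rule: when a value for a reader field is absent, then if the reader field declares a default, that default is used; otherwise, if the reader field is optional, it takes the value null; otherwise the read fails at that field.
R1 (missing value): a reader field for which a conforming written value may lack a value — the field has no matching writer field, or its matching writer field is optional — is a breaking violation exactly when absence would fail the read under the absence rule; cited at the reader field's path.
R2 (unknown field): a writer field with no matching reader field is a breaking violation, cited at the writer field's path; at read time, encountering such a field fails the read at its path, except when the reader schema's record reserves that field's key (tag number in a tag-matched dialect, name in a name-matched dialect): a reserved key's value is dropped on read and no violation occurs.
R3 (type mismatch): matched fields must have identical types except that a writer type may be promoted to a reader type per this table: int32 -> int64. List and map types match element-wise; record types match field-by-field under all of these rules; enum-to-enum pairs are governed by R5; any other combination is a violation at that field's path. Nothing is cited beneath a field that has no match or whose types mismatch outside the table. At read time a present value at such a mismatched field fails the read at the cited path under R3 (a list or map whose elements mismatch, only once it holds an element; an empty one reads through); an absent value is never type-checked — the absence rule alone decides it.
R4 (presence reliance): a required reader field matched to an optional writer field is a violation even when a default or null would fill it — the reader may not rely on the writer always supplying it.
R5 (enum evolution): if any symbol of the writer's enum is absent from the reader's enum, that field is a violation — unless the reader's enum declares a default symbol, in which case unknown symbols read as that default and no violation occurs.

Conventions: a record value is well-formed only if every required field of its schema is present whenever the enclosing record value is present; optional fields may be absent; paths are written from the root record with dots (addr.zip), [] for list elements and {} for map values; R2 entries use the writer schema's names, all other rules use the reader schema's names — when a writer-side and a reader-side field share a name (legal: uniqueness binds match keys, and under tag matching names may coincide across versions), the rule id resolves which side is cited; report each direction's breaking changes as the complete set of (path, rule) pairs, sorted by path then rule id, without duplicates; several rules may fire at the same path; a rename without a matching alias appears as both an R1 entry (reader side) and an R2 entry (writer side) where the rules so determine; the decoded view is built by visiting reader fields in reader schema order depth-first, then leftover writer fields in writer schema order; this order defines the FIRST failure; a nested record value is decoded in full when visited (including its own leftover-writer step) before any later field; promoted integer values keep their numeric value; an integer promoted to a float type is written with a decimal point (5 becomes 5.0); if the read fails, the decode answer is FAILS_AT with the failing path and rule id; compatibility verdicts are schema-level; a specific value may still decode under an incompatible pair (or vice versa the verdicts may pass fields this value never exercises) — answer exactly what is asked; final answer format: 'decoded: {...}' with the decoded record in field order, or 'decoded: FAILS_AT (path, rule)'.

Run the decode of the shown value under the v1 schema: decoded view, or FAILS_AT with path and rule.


decoded: FAILS_AT (zip, R3)

in Order below, arrows point writer -> reader
decode (reader v1):
  severity := "HELD"
  attrs := null (not supplied -> null)
  audit := null (not supplied -> null)
  id := 3
  score := 0.25
  read fails at zip under R3
  => FAILS_AT (zip, R3)
checking off the Order differences that do not matter here:
  renamed field enabled to verified in record Meta -> inert under this dialect — no rule fires on Order and the result does not move
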